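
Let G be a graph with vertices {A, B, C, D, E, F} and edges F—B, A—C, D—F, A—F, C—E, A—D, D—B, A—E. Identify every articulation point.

Removing A increases the component count from 1 to 2, so A is a cut vertex.
By contrast removing F leaves 1 component; it is not a cut vertex. No other vertex is a cut vertex either.

A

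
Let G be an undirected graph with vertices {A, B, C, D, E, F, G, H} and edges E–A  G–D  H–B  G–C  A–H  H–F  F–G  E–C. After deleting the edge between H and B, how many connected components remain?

Before removal there is 1 component.
H–B is a bridge — removing it separates H's side from B's side.
After removal: 2 components.

2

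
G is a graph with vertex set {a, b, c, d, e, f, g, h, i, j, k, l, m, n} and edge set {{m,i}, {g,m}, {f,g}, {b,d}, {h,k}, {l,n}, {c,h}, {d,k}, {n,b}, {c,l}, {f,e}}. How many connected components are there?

a is isolated — a component by itself.
j is isolated — a component by itself.
Starting from e we can reach e, f, g, i, m. That is one component of size 5.
Starting from b we can reach b, c, d, h, k, l, n. That is one component of size 7.
Total: 4 components.

4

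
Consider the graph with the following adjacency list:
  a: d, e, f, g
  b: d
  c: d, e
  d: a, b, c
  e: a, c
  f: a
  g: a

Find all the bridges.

a-f, a-g, b-d

The edges on the cycle a-e-c-d-a are not bridges since each lies on that cycle.
But removing d-b disconnects d from b; removing a-g disconnects a from g; removing a-f disconnects a from f — these are bridges.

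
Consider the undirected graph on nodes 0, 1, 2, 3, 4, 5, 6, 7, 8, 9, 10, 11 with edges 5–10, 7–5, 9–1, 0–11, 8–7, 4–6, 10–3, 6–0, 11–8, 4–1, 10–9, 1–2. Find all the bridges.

1-2, 10-3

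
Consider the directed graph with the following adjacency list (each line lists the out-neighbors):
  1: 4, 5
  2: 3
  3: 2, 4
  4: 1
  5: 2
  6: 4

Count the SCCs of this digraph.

{1, 2, 3, 4, 5} are all mutually reachable — one SCC of size 5.
{6} is an SCC by itself.
That gives 2 strongly connected components.

2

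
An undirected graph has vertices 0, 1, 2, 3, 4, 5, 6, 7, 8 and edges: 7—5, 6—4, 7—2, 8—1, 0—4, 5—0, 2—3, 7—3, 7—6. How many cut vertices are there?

Removing 7 increases the component count from 2 to 3, so 7 is a cut vertex.
By contrast removing 4 leaves 2 components; it is not a cut vertex. No other vertex is a cut vertex either.

1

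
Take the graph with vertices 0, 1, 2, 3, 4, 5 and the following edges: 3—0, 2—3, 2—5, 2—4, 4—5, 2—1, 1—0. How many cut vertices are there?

Removing 2 increases the component count from 1 to 2, so 2 is a cut vertex.
By contrast removing 3 leaves 1 component; it is not a cut vertex. No other vertex is a cut vertex either.

1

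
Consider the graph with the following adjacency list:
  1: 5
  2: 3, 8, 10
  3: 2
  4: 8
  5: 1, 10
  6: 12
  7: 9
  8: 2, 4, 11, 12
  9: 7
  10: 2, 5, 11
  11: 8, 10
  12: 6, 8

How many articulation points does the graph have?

5

Removing 2 increases the component count from 2 to 3, so 2 is a cut vertex.
Removing 5 increases the component count from 2 to 3, so 5 is a cut vertex.
Removing 8 increases the component count from 2 to 4, so 8 is a cut vertex.
Likewise 10, 12 are cut vertices.
By contrast removing 11 leaves 2 components; it is not a cut vertex. No other vertex is a cut vertex either.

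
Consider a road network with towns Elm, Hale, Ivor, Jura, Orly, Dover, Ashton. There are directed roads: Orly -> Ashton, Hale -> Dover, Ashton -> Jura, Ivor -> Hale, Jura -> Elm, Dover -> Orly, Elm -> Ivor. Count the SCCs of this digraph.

{Elm, Hale, Ivor, Jura, Orly, Dover, Ashton} are all mutually reachable — one SCC of size 7.
That gives 1 strongly connected component.

1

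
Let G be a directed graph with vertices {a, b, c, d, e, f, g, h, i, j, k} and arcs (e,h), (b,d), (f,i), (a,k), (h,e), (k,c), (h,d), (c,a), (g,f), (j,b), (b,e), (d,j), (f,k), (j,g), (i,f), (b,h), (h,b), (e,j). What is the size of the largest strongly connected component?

{b, d, e, h, j} are all mutually reachable — one SCC of size 5.
{a, c, k} are all mutually reachable — one SCC of size 3.
{f, i} are all mutually reachable — one SCC of size 2.
{g} is an SCC by itself.
The largest has 5 vertices.

5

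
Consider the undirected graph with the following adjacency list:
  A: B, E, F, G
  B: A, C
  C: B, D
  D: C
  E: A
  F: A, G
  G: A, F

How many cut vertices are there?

3

Removing A increases the component count from 1 to 3, so A is a cut vertex.
Removing B increases the component count from 1 to 2, so B is a cut vertex.
Removing C increases the component count from 1 to 2, so C is a cut vertex.
By contrast removing E leaves 1 component; it is not a cut vertex. No other vertex is a cut vertex either.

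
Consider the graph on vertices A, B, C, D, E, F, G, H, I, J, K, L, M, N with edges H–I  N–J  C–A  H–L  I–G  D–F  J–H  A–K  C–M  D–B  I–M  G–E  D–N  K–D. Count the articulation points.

4

Removing D increases the component count from 1 to 3, so D is a cut vertex.
Removing G increases the component count from 1 to 2, so G is a cut vertex.
Removing H increases the component count from 1 to 2, so H is a cut vertex.
Likewise I is a cut vertex.
By contrast removing E leaves 1 component; it is not a cut vertex. No other vertex is a cut vertex either.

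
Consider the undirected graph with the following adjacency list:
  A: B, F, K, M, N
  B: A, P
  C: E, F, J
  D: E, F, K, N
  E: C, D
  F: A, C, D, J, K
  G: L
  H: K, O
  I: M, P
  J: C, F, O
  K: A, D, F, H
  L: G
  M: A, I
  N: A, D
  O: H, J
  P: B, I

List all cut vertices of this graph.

Removing A increases the component count from 2 to 3, so A is a cut vertex.
By contrast removing P leaves 2 components; it is not a cut vertex. No other vertex is a cut vertex either.

A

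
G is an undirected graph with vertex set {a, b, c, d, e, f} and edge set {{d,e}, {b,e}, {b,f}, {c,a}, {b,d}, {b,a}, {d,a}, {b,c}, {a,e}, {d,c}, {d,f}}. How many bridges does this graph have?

The edges on the cycle b-d-a-e-b are not bridges since each lies on that cycle.
Every edge lies on some cycle, so there are no bridges.

0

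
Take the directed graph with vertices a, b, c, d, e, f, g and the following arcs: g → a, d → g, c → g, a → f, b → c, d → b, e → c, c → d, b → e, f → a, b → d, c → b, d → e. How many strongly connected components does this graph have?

{b, c, d, e} are all mutually reachable — one SCC of size 4.
{a, f} are all mutually reachable — one SCC of size 2.
{g} is an SCC by itself.
That gives 3 strongly connected components.

3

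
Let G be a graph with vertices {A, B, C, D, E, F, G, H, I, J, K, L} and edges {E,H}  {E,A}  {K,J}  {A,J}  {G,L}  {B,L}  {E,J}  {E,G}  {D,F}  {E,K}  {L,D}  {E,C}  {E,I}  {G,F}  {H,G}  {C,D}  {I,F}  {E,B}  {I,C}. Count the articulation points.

Removing E increases the component count from 1 to 2, so E is a cut vertex.
By contrast removing L leaves 1 component; it is not a cut vertex. No other vertex is a cut vertex either.

1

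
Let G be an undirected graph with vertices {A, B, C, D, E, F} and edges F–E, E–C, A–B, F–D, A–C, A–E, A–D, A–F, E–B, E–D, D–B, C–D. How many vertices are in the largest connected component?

6

Starting from A we can reach A, B, C, D, E, F. That is one component of size 6.
The largest has 6 vertices.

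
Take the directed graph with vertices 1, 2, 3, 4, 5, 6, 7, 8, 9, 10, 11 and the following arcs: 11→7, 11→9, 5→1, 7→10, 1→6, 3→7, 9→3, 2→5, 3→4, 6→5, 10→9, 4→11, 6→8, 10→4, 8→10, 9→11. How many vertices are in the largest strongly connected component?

6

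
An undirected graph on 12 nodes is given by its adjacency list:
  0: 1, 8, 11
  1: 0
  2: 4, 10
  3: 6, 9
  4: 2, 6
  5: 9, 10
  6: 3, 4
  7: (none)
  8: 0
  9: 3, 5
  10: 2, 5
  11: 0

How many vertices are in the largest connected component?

7

7 is isolated — a component by itself.
Starting from 0 we can reach 0, 1, 8, 11. That is one component of size 4.
Starting from 2 we can reach 2, 3, 4, 5, 6, 9, 10. That is one component of size 7.
The largest has 7 vertices.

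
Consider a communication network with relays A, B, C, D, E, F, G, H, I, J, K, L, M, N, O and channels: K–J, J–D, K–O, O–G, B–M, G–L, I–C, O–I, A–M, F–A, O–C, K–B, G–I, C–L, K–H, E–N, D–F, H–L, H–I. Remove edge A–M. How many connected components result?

A and M are still connected via A-F-D-J-K-B-M, so the component count stays at 2.

2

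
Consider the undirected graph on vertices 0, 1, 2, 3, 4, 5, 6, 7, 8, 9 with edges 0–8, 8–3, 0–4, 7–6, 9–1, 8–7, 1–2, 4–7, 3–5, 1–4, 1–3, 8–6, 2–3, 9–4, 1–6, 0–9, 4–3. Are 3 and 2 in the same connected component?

From 3 we can reach 0, 1, 2, 3, 4, 5, 6, 7, 8, 9, which includes 2.

Yes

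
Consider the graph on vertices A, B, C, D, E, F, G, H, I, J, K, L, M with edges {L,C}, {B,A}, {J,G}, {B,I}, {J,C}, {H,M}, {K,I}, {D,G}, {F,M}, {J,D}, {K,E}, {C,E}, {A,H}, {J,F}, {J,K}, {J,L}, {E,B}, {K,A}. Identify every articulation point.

Removing J increases the component count from 1 to 2, so J is a cut vertex.
By contrast removing H leaves 1 component; it is not a cut vertex. No other vertex is a cut vertex either.

J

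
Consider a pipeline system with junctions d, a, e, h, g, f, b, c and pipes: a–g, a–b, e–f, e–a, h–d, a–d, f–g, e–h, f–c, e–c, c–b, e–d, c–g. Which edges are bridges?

none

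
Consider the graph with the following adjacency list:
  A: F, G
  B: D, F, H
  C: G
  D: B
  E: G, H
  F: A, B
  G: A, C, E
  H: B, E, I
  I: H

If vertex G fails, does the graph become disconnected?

Yes

Deleting G raises the number of components from 1 to 2, so G is a cut vertex.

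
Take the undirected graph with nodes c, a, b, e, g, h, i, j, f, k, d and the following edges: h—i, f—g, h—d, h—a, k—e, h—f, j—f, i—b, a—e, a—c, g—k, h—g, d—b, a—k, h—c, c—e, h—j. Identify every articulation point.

h

Removing h increases the component count from 1 to 2, so h is a cut vertex.
By contrast removing d leaves 1 component; it is not a cut vertex. No other vertex is a cut vertex either.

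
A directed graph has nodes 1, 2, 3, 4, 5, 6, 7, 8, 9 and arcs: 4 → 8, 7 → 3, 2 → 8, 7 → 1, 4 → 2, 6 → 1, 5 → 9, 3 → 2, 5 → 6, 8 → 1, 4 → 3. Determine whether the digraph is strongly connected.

There is no directed path from 9 to 8, so the graph is not strongly connected.

No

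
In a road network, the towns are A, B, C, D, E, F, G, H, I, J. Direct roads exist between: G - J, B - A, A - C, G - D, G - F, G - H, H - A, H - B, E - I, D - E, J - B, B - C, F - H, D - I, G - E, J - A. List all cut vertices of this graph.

Removing G increases the component count from 1 to 2, so G is a cut vertex.
By contrast removing B leaves 1 component; it is not a cut vertex. No other vertex is a cut vertex either.

G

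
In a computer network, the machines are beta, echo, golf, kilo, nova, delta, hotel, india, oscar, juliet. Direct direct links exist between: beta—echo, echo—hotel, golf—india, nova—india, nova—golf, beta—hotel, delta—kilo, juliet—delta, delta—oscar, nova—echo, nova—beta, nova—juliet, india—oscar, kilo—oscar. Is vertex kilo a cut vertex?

No

Deleting kilo leaves 1 component (was 1) (its neighbors delta, oscar remain connected to each other), so kilo is not a cut vertex.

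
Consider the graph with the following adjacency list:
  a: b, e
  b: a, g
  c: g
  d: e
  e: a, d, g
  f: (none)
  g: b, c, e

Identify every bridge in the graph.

The edges on the cycle g-b-a-e-g are not bridges since each lies on that cycle.
But removing e-d disconnects e from d; removing g-c disconnects g from c — these are bridges.

c-g, d-e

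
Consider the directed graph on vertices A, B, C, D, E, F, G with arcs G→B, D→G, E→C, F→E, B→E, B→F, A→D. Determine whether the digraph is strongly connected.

There is no directed path from E to F, so the graph is not strongly connected.

No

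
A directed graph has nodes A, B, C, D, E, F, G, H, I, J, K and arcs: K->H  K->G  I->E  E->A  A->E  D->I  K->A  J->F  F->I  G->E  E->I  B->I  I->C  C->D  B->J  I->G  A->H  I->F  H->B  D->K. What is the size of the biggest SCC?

11

{A, B, C, D, E, F, G, H, I, J, K} are all mutually reachable — one SCC of size 11.
The largest has 11 vertices.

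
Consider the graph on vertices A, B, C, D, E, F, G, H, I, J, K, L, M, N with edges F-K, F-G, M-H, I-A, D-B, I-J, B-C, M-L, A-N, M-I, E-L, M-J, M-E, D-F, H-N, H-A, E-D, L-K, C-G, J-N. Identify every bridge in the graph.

none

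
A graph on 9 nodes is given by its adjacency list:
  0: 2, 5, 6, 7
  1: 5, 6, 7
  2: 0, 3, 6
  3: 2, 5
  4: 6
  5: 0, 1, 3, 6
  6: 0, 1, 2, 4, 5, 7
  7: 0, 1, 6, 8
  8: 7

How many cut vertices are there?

2

Removing 6 increases the component count from 1 to 2, so 6 is a cut vertex.
Removing 7 increases the component count from 1 to 2, so 7 is a cut vertex.
By contrast removing 8 leaves 1 component; it is not a cut vertex. No other vertex is a cut vertex either.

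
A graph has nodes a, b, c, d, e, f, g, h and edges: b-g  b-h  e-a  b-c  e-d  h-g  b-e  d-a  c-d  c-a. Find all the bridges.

none

The edges on the cycle b-h-g-b are not bridges since each lies on that cycle.
Every edge lies on some cycle, so there are no bridges.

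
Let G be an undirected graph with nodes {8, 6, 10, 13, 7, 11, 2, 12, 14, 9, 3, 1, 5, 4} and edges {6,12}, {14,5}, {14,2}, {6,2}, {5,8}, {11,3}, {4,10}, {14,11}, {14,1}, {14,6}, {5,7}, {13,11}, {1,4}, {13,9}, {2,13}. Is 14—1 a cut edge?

Yes

Removing 14—1 leaves no path between 14 and 1: the component count goes from 1 to 2. So it is a bridge.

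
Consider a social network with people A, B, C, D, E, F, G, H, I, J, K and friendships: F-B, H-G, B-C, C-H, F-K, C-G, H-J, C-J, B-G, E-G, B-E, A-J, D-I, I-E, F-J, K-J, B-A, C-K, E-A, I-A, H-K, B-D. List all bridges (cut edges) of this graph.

none

The edges on the cycle B-D-I-E-B are not bridges since each lies on that cycle.
Every edge lies on some cycle, so there are no bridges.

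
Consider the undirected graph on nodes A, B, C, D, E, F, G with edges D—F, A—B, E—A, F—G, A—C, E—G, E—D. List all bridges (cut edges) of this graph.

A-B, A-C, A-E

The edges on the cycle E-D-F-G-E are not bridges since each lies on that cycle.
But removing A—B disconnects A from B; removing A—C disconnects A from C; removing E—A disconnects E from A — these are bridges.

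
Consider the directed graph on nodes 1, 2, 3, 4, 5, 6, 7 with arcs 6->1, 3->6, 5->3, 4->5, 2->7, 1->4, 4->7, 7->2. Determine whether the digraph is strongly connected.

There is no directed path from 2 to 1, so the graph is not strongly connected.

No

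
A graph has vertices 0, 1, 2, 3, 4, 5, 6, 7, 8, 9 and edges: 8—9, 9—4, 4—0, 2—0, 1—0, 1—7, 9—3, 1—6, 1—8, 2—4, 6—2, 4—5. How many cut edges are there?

3

The edges on the cycle 1-8-9-4-2-6-1 are not bridges since each lies on that cycle.
But removing 5—4 disconnects 5 from 4; removing 1—7 disconnects 1 from 7; removing 3—9 disconnects 3 from 9 — these are bridges.
That makes 3 bridges.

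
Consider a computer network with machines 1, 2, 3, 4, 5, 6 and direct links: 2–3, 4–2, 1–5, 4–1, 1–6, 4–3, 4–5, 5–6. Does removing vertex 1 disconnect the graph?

No

Deleting 1 leaves 1 component (was 1) (its neighbors 4, 5, 6 remain connected to each other), so 1 is not a cut vertex.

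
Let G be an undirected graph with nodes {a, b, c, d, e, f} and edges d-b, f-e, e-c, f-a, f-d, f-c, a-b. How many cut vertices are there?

Removing f increases the component count from 1 to 2, so f is a cut vertex.
By contrast removing c leaves 1 component; it is not a cut vertex. No other vertex is a cut vertex either.

1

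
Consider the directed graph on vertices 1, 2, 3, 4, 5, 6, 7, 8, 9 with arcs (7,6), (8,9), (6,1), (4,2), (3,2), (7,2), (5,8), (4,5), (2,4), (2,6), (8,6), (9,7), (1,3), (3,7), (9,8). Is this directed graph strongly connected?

Yes

From 4 we can reach every vertex (1, 2, 3, 4, 5, 6, 7, 8, 9), and every vertex can reach 4 (1, 2, 3, 4, 5, 6, 7, 8, 9). So the whole graph is one strongly connected component.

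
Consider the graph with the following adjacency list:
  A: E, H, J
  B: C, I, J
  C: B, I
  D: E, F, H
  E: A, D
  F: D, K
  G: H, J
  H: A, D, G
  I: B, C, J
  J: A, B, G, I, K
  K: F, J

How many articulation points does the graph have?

Removing J increases the component count from 1 to 2, so J is a cut vertex.
By contrast removing B leaves 1 component; it is not a cut vertex. No other vertex is a cut vertex either.

1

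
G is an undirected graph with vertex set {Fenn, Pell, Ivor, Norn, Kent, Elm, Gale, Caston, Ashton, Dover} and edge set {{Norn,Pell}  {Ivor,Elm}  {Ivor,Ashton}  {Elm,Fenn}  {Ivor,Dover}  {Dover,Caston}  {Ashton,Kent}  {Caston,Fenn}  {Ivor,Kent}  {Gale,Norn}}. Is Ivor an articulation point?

Yes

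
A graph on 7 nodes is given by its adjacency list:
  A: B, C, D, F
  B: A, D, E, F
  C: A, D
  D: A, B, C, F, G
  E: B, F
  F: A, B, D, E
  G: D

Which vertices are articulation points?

Removing D increases the component count from 1 to 2, so D is a cut vertex.
By contrast removing A leaves 1 component; it is not a cut vertex. No other vertex is a cut vertex either.

D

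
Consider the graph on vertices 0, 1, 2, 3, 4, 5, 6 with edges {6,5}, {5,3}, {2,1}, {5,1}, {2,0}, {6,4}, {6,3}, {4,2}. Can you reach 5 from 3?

Yes

From 3 we can reach 0, 1, 2, 3, 4, 5, 6, which includes 5.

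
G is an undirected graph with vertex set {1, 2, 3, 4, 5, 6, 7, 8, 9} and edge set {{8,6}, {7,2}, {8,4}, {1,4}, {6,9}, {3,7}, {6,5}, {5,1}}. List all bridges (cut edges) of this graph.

The edges on the cycle 8-6-5-1-4-8 are not bridges since each lies on that cycle.
But removing 3–7 disconnects 3 from 7; removing 6–9 disconnects 6 from 9; removing 2–7 disconnects 2 from 7 — these are bridges.

2-7, 3-7, 6-9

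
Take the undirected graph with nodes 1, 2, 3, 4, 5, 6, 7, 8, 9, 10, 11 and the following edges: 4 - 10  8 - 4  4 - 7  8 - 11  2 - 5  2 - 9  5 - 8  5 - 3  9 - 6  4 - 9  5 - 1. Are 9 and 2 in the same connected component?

Yes

From 9 we can reach 1, 2, 3, 4, 5, 6, 7, 8, 9, 10, 11, which includes 2.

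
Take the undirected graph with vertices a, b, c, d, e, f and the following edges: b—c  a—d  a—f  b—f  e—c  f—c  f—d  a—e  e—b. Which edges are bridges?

The edges on the cycle e-b-c-e are not bridges since each lies on that cycle.
Every edge lies on some cycle, so there are no bridges.

none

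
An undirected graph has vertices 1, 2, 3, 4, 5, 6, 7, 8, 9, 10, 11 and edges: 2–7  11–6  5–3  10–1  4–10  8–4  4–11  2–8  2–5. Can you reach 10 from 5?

From 5 we can reach 1, 2, 3, 4, 5, 6, 7, 8, 10, 11, which includes 10.

Yes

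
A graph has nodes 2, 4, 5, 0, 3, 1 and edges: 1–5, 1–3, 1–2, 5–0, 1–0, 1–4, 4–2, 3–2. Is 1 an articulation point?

Yes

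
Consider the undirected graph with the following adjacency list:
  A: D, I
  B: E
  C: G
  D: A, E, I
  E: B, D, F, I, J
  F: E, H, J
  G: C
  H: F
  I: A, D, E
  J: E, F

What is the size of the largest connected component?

8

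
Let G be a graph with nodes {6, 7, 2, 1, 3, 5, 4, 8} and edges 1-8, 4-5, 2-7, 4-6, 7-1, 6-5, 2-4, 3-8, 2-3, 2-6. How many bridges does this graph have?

The edges on the cycle 2-4-5-6-2 are not bridges since each lies on that cycle.
Every edge lies on some cycle, so there are no bridges.

0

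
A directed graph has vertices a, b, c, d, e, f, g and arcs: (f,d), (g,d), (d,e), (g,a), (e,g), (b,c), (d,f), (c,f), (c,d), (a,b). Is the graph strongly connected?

Yes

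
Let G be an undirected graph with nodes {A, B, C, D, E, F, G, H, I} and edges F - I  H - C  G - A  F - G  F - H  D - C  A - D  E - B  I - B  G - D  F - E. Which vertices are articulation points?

F

Removing F increases the component count from 1 to 2, so F is a cut vertex.
By contrast removing H leaves 1 component; it is not a cut vertex. No other vertex is a cut vertex either.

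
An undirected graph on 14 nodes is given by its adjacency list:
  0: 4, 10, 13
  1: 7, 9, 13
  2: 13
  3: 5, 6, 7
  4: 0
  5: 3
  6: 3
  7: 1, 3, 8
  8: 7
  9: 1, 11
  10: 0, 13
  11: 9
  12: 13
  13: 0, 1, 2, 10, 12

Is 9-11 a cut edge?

Yes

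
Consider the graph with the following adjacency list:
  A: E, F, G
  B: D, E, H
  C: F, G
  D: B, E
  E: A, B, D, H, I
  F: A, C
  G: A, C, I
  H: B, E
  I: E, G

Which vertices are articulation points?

Removing E increases the component count from 1 to 2, so E is a cut vertex.
By contrast removing D leaves 1 component; it is not a cut vertex. No other vertex is a cut vertex either.

E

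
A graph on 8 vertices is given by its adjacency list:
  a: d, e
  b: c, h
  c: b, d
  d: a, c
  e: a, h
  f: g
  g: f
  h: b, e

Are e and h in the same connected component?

From e we can reach a, b, c, d, e, h, which includes h.

Yes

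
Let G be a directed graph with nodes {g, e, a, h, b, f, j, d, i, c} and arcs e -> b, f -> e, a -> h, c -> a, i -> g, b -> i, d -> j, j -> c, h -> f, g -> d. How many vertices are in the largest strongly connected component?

{a, b, c, d, e, f, g, h, i, j} are all mutually reachable — one SCC of size 10.
The largest has 10 vertices.

10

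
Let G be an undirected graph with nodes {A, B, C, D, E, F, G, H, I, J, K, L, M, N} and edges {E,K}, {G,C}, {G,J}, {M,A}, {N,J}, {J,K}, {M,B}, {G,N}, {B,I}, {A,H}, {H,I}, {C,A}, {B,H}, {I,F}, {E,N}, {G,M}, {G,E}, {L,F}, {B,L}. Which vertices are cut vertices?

G

Removing G increases the component count from 2 to 3, so G is a cut vertex.
By contrast removing A leaves 2 components; it is not a cut vertex. No other vertex is a cut vertex either.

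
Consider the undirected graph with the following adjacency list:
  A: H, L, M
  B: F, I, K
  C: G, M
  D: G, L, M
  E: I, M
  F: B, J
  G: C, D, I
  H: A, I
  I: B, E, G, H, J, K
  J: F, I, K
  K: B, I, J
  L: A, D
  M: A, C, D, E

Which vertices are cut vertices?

I

Removing I increases the component count from 1 to 2, so I is a cut vertex.
By contrast removing F leaves 1 component; it is not a cut vertex. No other vertex is a cut vertex either.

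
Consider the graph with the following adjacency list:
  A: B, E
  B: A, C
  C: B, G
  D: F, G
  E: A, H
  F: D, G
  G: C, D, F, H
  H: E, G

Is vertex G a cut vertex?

Deleting G raises the number of components from 1 to 2, so G is a cut vertex.

Yes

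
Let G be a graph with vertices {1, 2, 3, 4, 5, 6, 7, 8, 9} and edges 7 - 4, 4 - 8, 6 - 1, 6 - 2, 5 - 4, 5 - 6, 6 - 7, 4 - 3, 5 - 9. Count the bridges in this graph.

5

The edges on the cycle 5-6-7-4-5 are not bridges since each lies on that cycle.
But removing 2 - 6 disconnects 2 from 6; removing 1 - 6 disconnects 1 from 6; removing 8 - 4 disconnects 8 from 4; removing 9 - 5 disconnects 9 from 5 — these are bridges.
In total 5 edges are bridges.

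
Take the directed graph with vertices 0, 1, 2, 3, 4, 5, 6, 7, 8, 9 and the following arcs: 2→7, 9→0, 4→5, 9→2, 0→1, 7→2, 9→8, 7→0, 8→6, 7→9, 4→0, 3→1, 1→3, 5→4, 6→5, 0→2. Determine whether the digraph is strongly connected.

There is no directed path from 1 to 4, so the graph is not strongly connected.

No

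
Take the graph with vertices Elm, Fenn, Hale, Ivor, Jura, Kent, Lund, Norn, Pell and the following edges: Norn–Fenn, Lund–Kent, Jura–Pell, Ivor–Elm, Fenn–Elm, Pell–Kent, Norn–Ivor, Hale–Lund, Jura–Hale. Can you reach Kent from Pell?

Yes

From Pell we can reach Hale, Jura, Kent, Lund, Pell, which includes Kent.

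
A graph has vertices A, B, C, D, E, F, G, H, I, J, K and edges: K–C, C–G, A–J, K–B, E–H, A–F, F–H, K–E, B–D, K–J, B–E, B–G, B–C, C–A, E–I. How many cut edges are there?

2

The edges on the cycle B-C-A-F-H-E-B are not bridges since each lies on that cycle.
But removing D–B disconnects D from B; removing I–E disconnects I from E — these are bridges.
That makes 2 bridges.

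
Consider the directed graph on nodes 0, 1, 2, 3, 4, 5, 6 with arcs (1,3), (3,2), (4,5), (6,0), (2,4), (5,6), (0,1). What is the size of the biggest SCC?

7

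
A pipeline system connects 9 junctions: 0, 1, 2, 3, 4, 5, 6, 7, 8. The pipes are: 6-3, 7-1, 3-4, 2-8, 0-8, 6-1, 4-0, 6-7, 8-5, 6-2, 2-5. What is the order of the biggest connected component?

Starting from 0 we can reach 0, 1, 2, 3, 4, 5, 6, 7, 8. That is one component of size 9.
The largest has 9 vertices.

9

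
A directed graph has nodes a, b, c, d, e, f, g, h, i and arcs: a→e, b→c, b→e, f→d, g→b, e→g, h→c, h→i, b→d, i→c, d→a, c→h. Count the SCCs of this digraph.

{a, b, d, e, g} are all mutually reachable — one SCC of size 5.
{c, h, i} are all mutually reachable — one SCC of size 3.
{f} is an SCC by itself.
That gives 3 strongly connected components.

3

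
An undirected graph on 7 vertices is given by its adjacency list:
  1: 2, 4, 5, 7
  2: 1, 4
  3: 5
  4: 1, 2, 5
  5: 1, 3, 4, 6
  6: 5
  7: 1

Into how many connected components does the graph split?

1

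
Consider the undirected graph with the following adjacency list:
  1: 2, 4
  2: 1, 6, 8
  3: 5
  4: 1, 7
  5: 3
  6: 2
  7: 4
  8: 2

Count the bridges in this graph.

6

removing 2-6 disconnects 2 from 6; removing 4-1 disconnects 4 from 1; removing 5-3 disconnects 5 from 3; removing 7-4 disconnects 7 from 4 — these are bridges.
In total 6 edges are bridges.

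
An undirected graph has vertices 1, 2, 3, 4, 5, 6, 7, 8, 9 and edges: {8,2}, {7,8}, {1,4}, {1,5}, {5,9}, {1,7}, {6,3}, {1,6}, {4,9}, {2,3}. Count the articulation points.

1

Removing 1 increases the component count from 1 to 2, so 1 is a cut vertex.
By contrast removing 8 leaves 1 component; it is not a cut vertex. No other vertex is a cut vertex either.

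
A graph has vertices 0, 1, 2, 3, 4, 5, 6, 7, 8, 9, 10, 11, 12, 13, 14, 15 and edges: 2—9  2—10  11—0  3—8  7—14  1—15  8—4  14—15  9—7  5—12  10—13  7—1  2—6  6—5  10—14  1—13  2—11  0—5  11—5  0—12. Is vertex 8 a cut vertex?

Deleting 8 raises the number of components from 2 to 3, so 8 is a cut vertex.

Yes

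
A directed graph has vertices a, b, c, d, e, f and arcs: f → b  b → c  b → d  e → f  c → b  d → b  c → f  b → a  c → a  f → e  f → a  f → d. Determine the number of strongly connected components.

2

{b, c, d, e, f} are all mutually reachable — one SCC of size 5.
{a} is an SCC by itself.
That gives 2 strongly connected components.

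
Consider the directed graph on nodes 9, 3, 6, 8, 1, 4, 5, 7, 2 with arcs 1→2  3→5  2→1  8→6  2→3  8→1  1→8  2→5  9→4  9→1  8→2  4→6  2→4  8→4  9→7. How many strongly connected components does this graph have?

{1, 2, 8} are all mutually reachable — one SCC of size 3.
{7} is an SCC by itself.
{5} is an SCC by itself.
{9} is an SCC by itself.
{4} is an SCC by itself.
(and 2 more singleton SCCs)
That gives 7 strongly connected components.

7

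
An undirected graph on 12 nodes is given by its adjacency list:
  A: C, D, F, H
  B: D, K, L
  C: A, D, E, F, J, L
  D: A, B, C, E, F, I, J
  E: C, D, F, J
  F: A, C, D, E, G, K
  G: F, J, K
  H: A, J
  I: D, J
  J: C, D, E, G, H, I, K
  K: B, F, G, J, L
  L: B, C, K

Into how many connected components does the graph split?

Starting from A we can reach A, B, C, D, E, F, G, H, I, J, K, L. That is one component of size 12.
Total: 1 component.

1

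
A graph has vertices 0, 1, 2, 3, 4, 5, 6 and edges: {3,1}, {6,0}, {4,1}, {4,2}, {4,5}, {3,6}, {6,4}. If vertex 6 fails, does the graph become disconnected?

Deleting 6 raises the number of components from 1 to 2, so 6 is a cut vertex.

Yes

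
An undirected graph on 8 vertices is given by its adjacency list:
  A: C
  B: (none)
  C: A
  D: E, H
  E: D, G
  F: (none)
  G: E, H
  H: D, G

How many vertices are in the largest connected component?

F is isolated — a component by itself.
B is isolated — a component by itself.
Starting from A we can reach A, C. That is one component of size 2.
Starting from D we can reach D, E, G, H. That is one component of size 4.
The largest has 4 vertices.

4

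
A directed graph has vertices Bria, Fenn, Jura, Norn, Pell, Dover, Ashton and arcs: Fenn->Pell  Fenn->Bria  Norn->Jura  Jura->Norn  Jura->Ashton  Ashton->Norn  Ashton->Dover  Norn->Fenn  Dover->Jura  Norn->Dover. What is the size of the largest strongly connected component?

{Jura, Norn, Dover, Ashton} are all mutually reachable — one SCC of size 4.
{Fenn} is an SCC by itself.
{Bria} is an SCC by itself.
{Pell} is an SCC by itself.
The largest has 4 vertices.

4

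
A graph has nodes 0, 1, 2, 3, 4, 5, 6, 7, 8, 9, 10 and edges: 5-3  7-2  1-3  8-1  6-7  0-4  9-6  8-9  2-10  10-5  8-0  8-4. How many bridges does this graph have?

0

The edges on the cycle 8-0-4-8 are not bridges since each lies on that cycle.
Every edge lies on some cycle, so there are no bridges.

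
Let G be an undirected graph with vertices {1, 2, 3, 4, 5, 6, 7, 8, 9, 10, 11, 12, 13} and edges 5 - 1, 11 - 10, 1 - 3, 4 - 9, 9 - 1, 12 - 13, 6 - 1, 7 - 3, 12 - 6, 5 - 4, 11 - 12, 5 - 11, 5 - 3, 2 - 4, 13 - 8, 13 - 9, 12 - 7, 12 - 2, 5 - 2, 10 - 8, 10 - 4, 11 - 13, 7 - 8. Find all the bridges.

none

The edges on the cycle 5-11-12-2-5 are not bridges since each lies on that cycle.
Every edge lies on some cycle, so there are no bridges.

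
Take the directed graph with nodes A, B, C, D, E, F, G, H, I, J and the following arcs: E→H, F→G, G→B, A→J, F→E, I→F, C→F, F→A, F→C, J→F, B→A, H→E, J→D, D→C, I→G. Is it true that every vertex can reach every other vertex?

No

There is no directed path from F to I, so the graph is not strongly connected.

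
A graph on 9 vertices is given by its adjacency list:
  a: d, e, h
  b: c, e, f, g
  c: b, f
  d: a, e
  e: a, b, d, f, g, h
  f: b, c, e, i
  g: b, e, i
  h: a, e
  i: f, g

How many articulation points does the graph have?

Removing e increases the component count from 1 to 2, so e is a cut vertex.
By contrast removing i leaves 1 component; it is not a cut vertex. No other vertex is a cut vertex either.

1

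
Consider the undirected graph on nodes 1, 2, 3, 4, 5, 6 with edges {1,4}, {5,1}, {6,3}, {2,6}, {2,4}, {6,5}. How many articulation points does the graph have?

1

Removing 6 increases the component count from 1 to 2, so 6 is a cut vertex.
By contrast removing 1 leaves 1 component; it is not a cut vertex. No other vertex is a cut vertex either.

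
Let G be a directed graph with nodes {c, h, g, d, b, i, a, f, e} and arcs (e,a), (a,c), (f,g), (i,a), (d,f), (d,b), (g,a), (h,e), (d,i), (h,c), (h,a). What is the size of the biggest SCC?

{g} is an SCC by itself.
{d} is an SCC by itself.
{b} is an SCC by itself.
{f} is an SCC by itself.
{a} is an SCC by itself.
(and 4 more singleton SCCs)
The largest has 1 vertex.

1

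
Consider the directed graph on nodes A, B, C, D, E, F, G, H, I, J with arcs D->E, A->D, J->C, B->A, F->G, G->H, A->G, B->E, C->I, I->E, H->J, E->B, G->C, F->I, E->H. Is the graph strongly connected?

No

There is no directed path from G to F, so the graph is not strongly connected.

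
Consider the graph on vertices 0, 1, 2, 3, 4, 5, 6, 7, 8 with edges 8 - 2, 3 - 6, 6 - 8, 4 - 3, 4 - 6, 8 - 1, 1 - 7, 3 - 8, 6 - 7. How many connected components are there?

5 is isolated — a component by itself.
0 is isolated — a component by itself.
Starting from 1 we can reach 1, 2, 3, 4, 6, 7, 8. That is one component of size 7.
Total: 3 components.

3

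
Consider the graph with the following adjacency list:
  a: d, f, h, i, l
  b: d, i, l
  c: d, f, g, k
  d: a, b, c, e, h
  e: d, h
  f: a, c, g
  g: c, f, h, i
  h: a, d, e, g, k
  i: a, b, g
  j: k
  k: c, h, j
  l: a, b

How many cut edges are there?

The edges on the cycle h-k-c-f-g-h are not bridges since each lies on that cycle.
But removing j-k disconnects j from k — this is a bridge.

1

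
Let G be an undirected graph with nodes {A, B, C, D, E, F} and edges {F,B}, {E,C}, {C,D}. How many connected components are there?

3

A is isolated — a component by itself.
Starting from B we can reach B, F. That is one component of size 2.
Starting from C we can reach C, D, E. That is one component of size 3.
Total: 3 components.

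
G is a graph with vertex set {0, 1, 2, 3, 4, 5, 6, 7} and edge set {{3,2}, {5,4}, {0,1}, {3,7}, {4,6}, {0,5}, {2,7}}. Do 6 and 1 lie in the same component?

From 6 we can reach 0, 1, 4, 5, 6, which includes 1.

Yes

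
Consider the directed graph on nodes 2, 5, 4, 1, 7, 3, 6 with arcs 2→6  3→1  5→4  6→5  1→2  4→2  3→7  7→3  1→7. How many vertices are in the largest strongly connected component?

4

{2, 4, 5, 6} are all mutually reachable — one SCC of size 4.
{1, 3, 7} are all mutually reachable — one SCC of size 3.
The largest has 4 vertices.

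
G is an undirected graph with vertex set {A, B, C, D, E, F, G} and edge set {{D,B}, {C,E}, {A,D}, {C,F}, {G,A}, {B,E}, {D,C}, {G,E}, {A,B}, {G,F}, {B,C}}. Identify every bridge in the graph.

The edges on the cycle B-C-E-B are not bridges since each lies on that cycle.
Every edge lies on some cycle, so there are no bridges.

none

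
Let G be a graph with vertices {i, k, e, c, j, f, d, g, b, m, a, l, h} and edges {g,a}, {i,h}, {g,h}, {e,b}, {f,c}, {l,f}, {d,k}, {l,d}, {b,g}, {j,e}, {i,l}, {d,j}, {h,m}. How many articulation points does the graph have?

5

Removing d increases the component count from 1 to 2, so d is a cut vertex.
Removing f increases the component count from 1 to 2, so f is a cut vertex.
Removing g increases the component count from 1 to 2, so g is a cut vertex.
Likewise h, l are cut vertices.
By contrast removing i leaves 1 component; it is not a cut vertex. No other vertex is a cut vertex either.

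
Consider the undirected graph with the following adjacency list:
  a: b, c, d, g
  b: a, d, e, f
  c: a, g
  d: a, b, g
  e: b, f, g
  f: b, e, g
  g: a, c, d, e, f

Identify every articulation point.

Removing c, for instance, still leaves 1 component. No single vertex removal increases the component count — the graph has no articulation points.

none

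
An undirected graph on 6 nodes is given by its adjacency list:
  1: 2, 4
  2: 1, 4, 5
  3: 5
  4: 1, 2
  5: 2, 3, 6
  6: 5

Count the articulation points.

2

Removing 2 increases the component count from 1 to 2, so 2 is a cut vertex.
Removing 5 increases the component count from 1 to 3, so 5 is a cut vertex.
By contrast removing 4 leaves 1 component; it is not a cut vertex. No other vertex is a cut vertex either.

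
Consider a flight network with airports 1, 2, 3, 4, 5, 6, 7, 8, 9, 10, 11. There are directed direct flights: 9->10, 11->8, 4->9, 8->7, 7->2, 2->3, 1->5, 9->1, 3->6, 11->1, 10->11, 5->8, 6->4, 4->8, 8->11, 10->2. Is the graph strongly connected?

Yes

From 2 we can reach every vertex (1, 2, 3, 4, 5, 6, 7, 8, 9, 10, 11), and every vertex can reach 2 (1, 2, 3, 4, 5, 6, 7, 8, 9, 10, 11). So the whole graph is one strongly connected component.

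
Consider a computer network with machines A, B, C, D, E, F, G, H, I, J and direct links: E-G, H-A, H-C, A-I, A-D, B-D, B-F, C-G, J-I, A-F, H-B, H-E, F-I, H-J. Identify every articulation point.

Removing H increases the component count from 1 to 2, so H is a cut vertex.
By contrast removing D leaves 1 component; it is not a cut vertex. No other vertex is a cut vertex either.

H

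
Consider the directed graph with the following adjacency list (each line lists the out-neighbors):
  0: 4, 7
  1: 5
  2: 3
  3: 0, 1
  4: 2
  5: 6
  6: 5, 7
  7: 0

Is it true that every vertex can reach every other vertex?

Yes

From 7 we can reach every vertex (0, 1, 2, 3, 4, 5, 6, 7), and every vertex can reach 7 (0, 1, 2, 3, 4, 5, 6, 7). So the whole graph is one strongly connected component.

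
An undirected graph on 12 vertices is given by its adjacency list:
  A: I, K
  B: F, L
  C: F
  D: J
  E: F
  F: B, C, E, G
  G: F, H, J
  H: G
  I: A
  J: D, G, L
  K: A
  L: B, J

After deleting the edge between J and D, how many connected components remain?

3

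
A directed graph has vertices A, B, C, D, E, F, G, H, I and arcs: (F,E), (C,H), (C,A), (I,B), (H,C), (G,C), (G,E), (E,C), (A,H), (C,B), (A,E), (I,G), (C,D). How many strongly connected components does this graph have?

6

{A, C, E, H} are all mutually reachable — one SCC of size 4.
{D} is an SCC by itself.
{B} is an SCC by itself.
{F} is an SCC by itself.
{G} is an SCC by itself.
(and 1 more singleton SCC)
That gives 6 strongly connected components.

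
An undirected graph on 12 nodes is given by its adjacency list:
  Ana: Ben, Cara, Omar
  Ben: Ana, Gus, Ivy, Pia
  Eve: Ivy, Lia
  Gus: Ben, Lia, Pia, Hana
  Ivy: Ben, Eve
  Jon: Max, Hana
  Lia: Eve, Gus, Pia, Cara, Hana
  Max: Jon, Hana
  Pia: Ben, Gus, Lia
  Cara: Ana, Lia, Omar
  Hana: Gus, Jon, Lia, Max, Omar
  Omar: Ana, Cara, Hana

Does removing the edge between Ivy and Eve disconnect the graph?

No

After removing Ivy-Eve, the path Ivy-Ben-Gus-Lia-Eve still connects them, so the edge is not a bridge.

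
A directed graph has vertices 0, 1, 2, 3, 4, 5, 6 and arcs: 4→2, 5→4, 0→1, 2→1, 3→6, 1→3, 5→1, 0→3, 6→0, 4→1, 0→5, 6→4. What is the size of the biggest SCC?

7

{0, 1, 2, 3, 4, 5, 6} are all mutually reachable — one SCC of size 7.
The largest has 7 vertices.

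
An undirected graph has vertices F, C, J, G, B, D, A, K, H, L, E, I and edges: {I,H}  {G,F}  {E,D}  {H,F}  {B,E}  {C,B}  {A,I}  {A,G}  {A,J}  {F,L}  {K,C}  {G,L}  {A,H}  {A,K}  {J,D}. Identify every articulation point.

A

Removing A increases the component count from 1 to 2, so A is a cut vertex.
By contrast removing I leaves 1 component; it is not a cut vertex. No other vertex is a cut vertex either.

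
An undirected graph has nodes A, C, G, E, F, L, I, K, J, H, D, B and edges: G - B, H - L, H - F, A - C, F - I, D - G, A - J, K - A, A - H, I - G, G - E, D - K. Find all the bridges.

A-C, A-J, B-G, E-G, H-L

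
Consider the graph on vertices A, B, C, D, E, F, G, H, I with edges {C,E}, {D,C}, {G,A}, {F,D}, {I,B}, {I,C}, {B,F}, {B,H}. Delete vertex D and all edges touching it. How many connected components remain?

With D gone, the remaining components are: {A, G}; {B, C, E, F, H, I}.
That is 2 components.

2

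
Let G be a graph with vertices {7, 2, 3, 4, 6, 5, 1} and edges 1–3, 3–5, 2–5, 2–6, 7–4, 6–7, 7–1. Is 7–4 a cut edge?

Removing 7–4 leaves no path between 7 and 4: the component count goes from 1 to 2. So it is a bridge.

Yes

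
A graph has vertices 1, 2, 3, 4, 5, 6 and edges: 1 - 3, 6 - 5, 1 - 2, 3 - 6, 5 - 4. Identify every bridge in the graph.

1-2, 1-3, 3-6, 4-5, 5-6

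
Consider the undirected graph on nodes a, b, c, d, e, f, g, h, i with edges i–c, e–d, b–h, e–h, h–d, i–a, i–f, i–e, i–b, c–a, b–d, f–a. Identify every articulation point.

Removing i increases the component count from 2 to 3, so i is a cut vertex.
By contrast removing d leaves 2 components; it is not a cut vertex. No other vertex is a cut vertex either.

i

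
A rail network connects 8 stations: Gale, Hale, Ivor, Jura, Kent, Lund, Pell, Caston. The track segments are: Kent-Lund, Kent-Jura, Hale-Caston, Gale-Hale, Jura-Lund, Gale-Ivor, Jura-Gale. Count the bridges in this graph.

4

The edges on the cycle Kent-Jura-Lund-Kent are not bridges since each lies on that cycle.
But removing Gale-Hale disconnects Gale from Hale; removing Gale-Ivor disconnects Gale from Ivor; removing Jura-Gale disconnects Jura from Gale; removing Hale-Caston disconnects Hale from Caston — these are bridges.
That makes 4 bridges.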